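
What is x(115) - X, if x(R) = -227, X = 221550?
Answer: -221777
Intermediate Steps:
x(115) - X = -227 - 1*221550 = -227 - 221550 = -221777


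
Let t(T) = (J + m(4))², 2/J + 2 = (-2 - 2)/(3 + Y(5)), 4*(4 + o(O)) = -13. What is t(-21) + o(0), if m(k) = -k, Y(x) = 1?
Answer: 523/36 ≈ 14.528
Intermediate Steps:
o(O) = -29/4 (o(O) = -4 + (¼)*(-13) = -4 - 13/4 = -29/4)
J = -⅔ (J = 2/(-2 + (-2 - 2)/(3 + 1)) = 2/(-2 - 4/4) = 2/(-2 - 4*¼) = 2/(-2 - 1) = 2/(-3) = 2*(-⅓) = -⅔ ≈ -0.66667)
t(T) = 196/9 (t(T) = (-⅔ - 1*4)² = (-⅔ - 4)² = (-14/3)² = 196/9)
t(-21) + o(0) = 196/9 - 29/4 = 523/36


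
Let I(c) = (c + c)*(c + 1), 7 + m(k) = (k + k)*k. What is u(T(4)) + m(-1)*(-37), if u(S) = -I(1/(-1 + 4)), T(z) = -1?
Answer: 1657/9 ≈ 184.11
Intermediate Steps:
m(k) = -7 + 2*k² (m(k) = -7 + (k + k)*k = -7 + (2*k)*k = -7 + 2*k²)
I(c) = 2*c*(1 + c) (I(c) = (2*c)*(1 + c) = 2*c*(1 + c))
u(S) = -8/9 (u(S) = -2*(1 + 1/(-1 + 4))/(-1 + 4) = -2*(1 + 1/3)/3 = -2*(1 + ⅓)/3 = -2*4/(3*3) = -1*8/9 = -8/9)
u(T(4)) + m(-1)*(-37) = -8/9 + (-7 + 2*(-1)²)*(-37) = -8/9 + (-7 + 2*1)*(-37) = -8/9 + (-7 + 2)*(-37) = -8/9 - 5*(-37) = -8/9 + 185 = 1657/9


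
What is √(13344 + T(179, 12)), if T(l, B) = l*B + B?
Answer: 4*√969 ≈ 124.52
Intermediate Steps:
T(l, B) = B + B*l (T(l, B) = B*l + B = B + B*l)
√(13344 + T(179, 12)) = √(13344 + 12*(1 + 179)) = √(13344 + 12*180) = √(13344 + 2160) = √15504 = 4*√969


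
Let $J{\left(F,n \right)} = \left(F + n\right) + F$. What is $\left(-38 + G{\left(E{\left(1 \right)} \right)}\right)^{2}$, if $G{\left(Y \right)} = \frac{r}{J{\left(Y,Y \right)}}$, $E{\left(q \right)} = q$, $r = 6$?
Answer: $1296$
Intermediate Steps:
$J{\left(F,n \right)} = n + 2 F$
$G{\left(Y \right)} = \frac{2}{Y}$ ($G{\left(Y \right)} = \frac{6}{Y + 2 Y} = \frac{6}{3 Y} = 6 \frac{1}{3 Y} = \frac{2}{Y}$)
$\left(-38 + G{\left(E{\left(1 \right)} \right)}\right)^{2} = \left(-38 + \frac{2}{1}\right)^{2} = \left(-38 + 2 \cdot 1\right)^{2} = \left(-38 + 2\right)^{2} = \left(-36\right)^{2} = 1296$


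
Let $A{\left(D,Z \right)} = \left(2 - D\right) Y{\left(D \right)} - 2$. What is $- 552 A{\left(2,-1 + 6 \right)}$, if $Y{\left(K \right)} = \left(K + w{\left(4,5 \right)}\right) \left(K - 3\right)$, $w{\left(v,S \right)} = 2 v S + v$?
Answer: $1104$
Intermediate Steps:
$w{\left(v,S \right)} = v + 2 S v$ ($w{\left(v,S \right)} = 2 S v + v = v + 2 S v$)
$Y{\left(K \right)} = \left(-3 + K\right) \left(44 + K\right)$ ($Y{\left(K \right)} = \left(K + 4 \left(1 + 2 \cdot 5\right)\right) \left(K - 3\right) = \left(K + 4 \left(1 + 10\right)\right) \left(-3 + K\right) = \left(K + 4 \cdot 11\right) \left(-3 + K\right) = \left(K + 44\right) \left(-3 + K\right) = \left(44 + K\right) \left(-3 + K\right) = \left(-3 + K\right) \left(44 + K\right)$)
$A{\left(D,Z \right)} = -2 + \left(2 - D\right) \left(-132 + D^{2} + 41 D\right)$ ($A{\left(D,Z \right)} = \left(2 - D\right) \left(-132 + D^{2} + 41 D\right) - 2 = -2 + \left(2 - D\right) \left(-132 + D^{2} + 41 D\right)$)
$- 552 A{\left(2,-1 + 6 \right)} = - 552 \left(-266 - 2^{3} - 39 \cdot 2^{2} + 214 \cdot 2\right) = - 552 \left(-266 - 8 - 156 + 428\right) = \left(-552\right) \left(-2\right) = 1104$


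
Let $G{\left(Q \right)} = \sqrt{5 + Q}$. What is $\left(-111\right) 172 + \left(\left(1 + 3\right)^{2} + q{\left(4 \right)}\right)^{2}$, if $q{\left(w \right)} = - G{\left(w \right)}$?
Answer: $-18923$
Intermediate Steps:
$q{\left(w \right)} = - \sqrt{5 + w}$
$\left(-111\right) 172 + \left(\left(1 + 3\right)^{2} + q{\left(4 \right)}\right)^{2} = \left(-111\right) 172 + \left(\left(1 + 3\right)^{2} - \sqrt{5 + 4}\right)^{2} = -19092 + \left(4^{2} - \sqrt{9}\right)^{2} = -19092 + \left(16 - 3\right)^{2} = -19092 + 13^{2} = -19092 + 169 = -18923$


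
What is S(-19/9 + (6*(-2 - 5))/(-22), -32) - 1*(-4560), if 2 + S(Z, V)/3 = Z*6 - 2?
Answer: 49988/11 ≈ 4544.4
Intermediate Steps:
S(Z, V) = -12 + 18*Z (S(Z, V) = -6 + 3*(Z*6 - 2) = -6 + 3*(6*Z - 2) = -6 + 3*(-2 + 6*Z) = -6 + (-6 + 18*Z) = -12 + 18*Z)
S(-19/9 + (6*(-2 - 5))/(-22), -32) - 1*(-4560) = (-12 + 18*(-19/9 + (6*(-2 - 5))/(-22))) - 1*(-4560) = (-12 + 18*(-19*⅑ + (6*(-7))*(-1/22))) + 4560 = (-12 + 18*(-19/9 - 42*(-1/22))) + 4560 = (-12 + 18*(-19/9 + 21/11)) + 4560 = (-12 + 18*(-20/99)) + 4560 = (-12 - 40/11) + 4560 = -172/11 + 4560 = 49988/11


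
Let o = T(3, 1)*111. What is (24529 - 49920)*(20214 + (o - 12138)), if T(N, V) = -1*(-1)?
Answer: -207876117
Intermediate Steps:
T(N, V) = 1
o = 111 (o = 1*111 = 111)
(24529 - 49920)*(20214 + (o - 12138)) = (24529 - 49920)*(20214 + (111 - 12138)) = -25391*(20214 - 12027) = -25391*8187 = -207876117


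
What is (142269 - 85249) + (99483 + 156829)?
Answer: 313332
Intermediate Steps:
(142269 - 85249) + (99483 + 156829) = 57020 + 256312 = 313332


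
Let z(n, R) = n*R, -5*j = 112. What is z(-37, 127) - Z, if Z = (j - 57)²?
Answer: -275084/25 ≈ -11003.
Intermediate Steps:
j = -112/5 (j = -⅕*112 = -112/5 ≈ -22.400)
z(n, R) = R*n
Z = 157609/25 (Z = (-112/5 - 57)² = (-397/5)² = 157609/25 ≈ 6304.4)
z(-37, 127) - Z = 127*(-37) - 1*157609/25 = -4699 - 157609/25 = -275084/25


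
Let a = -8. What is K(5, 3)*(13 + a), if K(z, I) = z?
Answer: 25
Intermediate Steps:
K(5, 3)*(13 + a) = 5*(13 - 8) = 5*5 = 25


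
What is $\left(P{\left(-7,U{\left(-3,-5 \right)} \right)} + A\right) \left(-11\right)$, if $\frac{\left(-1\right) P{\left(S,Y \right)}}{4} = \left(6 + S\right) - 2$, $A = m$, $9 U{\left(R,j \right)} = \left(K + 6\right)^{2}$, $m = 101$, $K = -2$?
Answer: $-1243$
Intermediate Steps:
$U{\left(R,j \right)} = \frac{16}{9}$ ($U{\left(R,j \right)} = \frac{\left(-2 + 6\right)^{2}}{9} = \frac{4^{2}}{9} = \frac{1}{9} \cdot 16 = \frac{16}{9}$)
$A = 101$
$P{\left(S,Y \right)} = -16 - 4 S$ ($P{\left(S,Y \right)} = - 4 \left(\left(6 + S\right) - 2\right) = - 4 \left(4 + S\right) = -16 - 4 S$)
$\left(P{\left(-7,U{\left(-3,-5 \right)} \right)} + A\right) \left(-11\right) = \left(\left(-16 - -28\right) + 101\right) \left(-11\right) = \left(\left(-16 + 28\right) + 101\right) \left(-11\right) = \left(12 + 101\right) \left(-11\right) = 113 \left(-11\right) = -1243$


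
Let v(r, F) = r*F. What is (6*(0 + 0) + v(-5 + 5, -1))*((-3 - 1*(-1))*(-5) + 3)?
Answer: 0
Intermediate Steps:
v(r, F) = F*r
(6*(0 + 0) + v(-5 + 5, -1))*((-3 - 1*(-1))*(-5) + 3) = (6*(0 + 0) - (-5 + 5))*((-3 - 1*(-1))*(-5) + 3) = (6*0 - 1*0)*((-3 + 1)*(-5) + 3) = (0 + 0)*(-2*(-5) + 3) = 0*(10 + 3) = 0*13 = 0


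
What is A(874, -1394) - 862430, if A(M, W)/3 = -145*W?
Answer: -256040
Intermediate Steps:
A(M, W) = -435*W (A(M, W) = 3*(-145*W) = -435*W)
A(874, -1394) - 862430 = -435*(-1394) - 862430 = 606390 - 862430 = -256040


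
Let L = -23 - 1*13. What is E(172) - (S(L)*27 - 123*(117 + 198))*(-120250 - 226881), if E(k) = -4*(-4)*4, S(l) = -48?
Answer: -13899472307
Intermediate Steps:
L = -36 (L = -23 - 13 = -36)
E(k) = 64 (E(k) = 16*4 = 64)
E(172) - (S(L)*27 - 123*(117 + 198))*(-120250 - 226881) = 64 - (-48*27 - 123*(117 + 198))*(-120250 - 226881) = 64 - (-1296 - 123*315)*(-347131) = 64 - (-1296 - 38745)*(-347131) = 64 - (-40041)*(-347131) = 64 - 1*13899472371 = 64 - 13899472371 = -13899472307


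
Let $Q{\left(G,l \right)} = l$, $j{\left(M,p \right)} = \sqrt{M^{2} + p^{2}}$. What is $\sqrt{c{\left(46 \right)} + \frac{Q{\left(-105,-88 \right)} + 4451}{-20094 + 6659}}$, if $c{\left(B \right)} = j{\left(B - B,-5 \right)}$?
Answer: $\frac{2 \sqrt{210969805}}{13435} \approx 2.1622$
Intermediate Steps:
$c{\left(B \right)} = 5$ ($c{\left(B \right)} = \sqrt{\left(B - B\right)^{2} + \left(-5\right)^{2}} = \sqrt{0^{2} + 25} = \sqrt{0 + 25} = \sqrt{25} = 5$)
$\sqrt{c{\left(46 \right)} + \frac{Q{\left(-105,-88 \right)} + 4451}{-20094 + 6659}} = \sqrt{5 + \frac{-88 + 4451}{-20094 + 6659}} = \sqrt{5 + \frac{4363}{-13435}} = \sqrt{5 + 4363 \left(- \frac{1}{13435}\right)} = \sqrt{5 - \frac{4363}{13435}} = \sqrt{\frac{62812}{13435}} = \frac{2 \sqrt{210969805}}{13435}$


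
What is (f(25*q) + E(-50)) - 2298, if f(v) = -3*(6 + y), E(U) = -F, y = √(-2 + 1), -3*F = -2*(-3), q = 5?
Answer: -2314 - 3*I ≈ -2314.0 - 3.0*I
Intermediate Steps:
F = -2 (F = -(-2)*(-3)/3 = -⅓*6 = -2)
y = I (y = √(-1) = I ≈ 1.0*I)
E(U) = 2 (E(U) = -1*(-2) = 2)
f(v) = -18 - 3*I (f(v) = -3*(6 + I) = -18 - 3*I)
(f(25*q) + E(-50)) - 2298 = ((-18 - 3*I) + 2) - 2298 = (-16 - 3*I) - 2298 = -2314 - 3*I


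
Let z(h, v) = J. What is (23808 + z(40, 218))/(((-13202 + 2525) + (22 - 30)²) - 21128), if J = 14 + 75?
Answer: -23897/31741 ≈ -0.75287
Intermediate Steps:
J = 89
z(h, v) = 89
(23808 + z(40, 218))/(((-13202 + 2525) + (22 - 30)²) - 21128) = (23808 + 89)/(((-13202 + 2525) + (22 - 30)²) - 21128) = 23897/((-10677 + (-8)²) - 21128) = 23897/((-10677 + 64) - 21128) = 23897/(-10613 - 21128) = 23897/(-31741) = 23897*(-1/31741) = -23897/31741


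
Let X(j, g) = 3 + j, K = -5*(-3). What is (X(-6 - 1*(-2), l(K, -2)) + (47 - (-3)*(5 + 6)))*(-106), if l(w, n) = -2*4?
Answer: -8374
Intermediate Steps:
K = 15
l(w, n) = -8
(X(-6 - 1*(-2), l(K, -2)) + (47 - (-3)*(5 + 6)))*(-106) = ((3 + (-6 - 1*(-2))) + (47 - (-3)*(5 + 6)))*(-106) = ((3 + (-6 + 2)) + (47 - (-3)*11))*(-106) = ((3 - 4) + (47 - 1*(-33)))*(-106) = (-1 + (47 + 33))*(-106) = (-1 + 80)*(-106) = 79*(-106) = -8374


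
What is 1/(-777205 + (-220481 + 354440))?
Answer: -1/643246 ≈ -1.5546e-6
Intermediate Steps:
1/(-777205 + (-220481 + 354440)) = 1/(-777205 + 133959) = 1/(-643246) = -1/643246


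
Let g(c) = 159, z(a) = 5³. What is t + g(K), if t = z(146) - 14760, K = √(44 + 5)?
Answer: -14476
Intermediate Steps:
z(a) = 125
K = 7 (K = √49 = 7)
t = -14635 (t = 125 - 14760 = -14635)
t + g(K) = -14635 + 159 = -14476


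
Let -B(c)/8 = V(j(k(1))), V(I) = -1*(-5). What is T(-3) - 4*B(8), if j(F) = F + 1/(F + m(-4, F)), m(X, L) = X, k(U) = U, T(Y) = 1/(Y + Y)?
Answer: 959/6 ≈ 159.83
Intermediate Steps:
T(Y) = 1/(2*Y)
j(F) = F + 1/(-4 + F) (j(F) = F + 1/(F - 4) = F + 1/(-4 + F))
V(I) = 5
B(c) = -40 (B(c) = -8*5 = -40)
T(-3) - 4*B(8) = (½)/(-3) - 4*(-40) = (½)*(-⅓) + 160 = -⅙ + 160 = 959/6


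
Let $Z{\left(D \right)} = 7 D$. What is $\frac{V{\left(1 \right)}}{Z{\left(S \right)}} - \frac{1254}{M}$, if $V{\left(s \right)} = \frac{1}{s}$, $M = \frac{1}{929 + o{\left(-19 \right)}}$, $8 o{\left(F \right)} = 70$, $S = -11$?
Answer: $- \frac{181094531}{154} \approx -1.1759 \cdot 10^{6}$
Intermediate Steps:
$o{\left(F \right)} = \frac{35}{4}$ ($o{\left(F \right)} = \frac{1}{8} \cdot 70 = \frac{35}{4}$)
$M = \frac{4}{3751}$ ($M = \frac{1}{929 + \frac{35}{4}} = \frac{1}{\frac{3751}{4}} = \frac{4}{3751} \approx 0.0010664$)
$\frac{V{\left(1 \right)}}{Z{\left(S \right)}} - \frac{1254}{M} = \frac{1}{1 \cdot 7 \left(-11\right)} - \frac{1254}{\frac{4}{3751}} = 1 \frac{1}{-77} - \frac{2351877}{2} = 1 \left(- \frac{1}{77}\right) - \frac{2351877}{2} = - \frac{1}{77} - \frac{2351877}{2} = - \frac{181094531}{154}$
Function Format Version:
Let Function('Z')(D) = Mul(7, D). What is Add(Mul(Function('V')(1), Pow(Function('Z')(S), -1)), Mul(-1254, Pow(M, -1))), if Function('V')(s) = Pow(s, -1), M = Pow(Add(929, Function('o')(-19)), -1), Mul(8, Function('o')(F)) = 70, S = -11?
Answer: Rational(-181094531, 154) ≈ -1.1759e+6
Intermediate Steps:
Function('o')(F) = Rational(35, 4) (Function('o')(F) = Mul(Rational(1, 8), 70) = Rational(35, 4))
M = Rational(4, 3751) (M = Pow(Add(929, Rational(35, 4)), -1) = Pow(Rational(3751, 4), -1) = Rational(4, 3751) ≈ 0.0010664)
Add(Mul(Function('V')(1), Pow(Function('Z')(S), -1)), Mul(-1254, Pow(M, -1))) = Add(Mul(Pow(1, -1), Pow(Mul(7, -11), -1)), Mul(-1254, Pow(Rational(4, 3751), -1))) = Add(Mul(1, Pow(-77, -1)), Mul(-1254, Rational(3751, 4))) = Add(Mul(1, Rational(-1, 77)), Rational(-2351877, 2)) = Add(Rational(-1, 77), Rational(-2351877, 2)) = Rational(-181094531, 154)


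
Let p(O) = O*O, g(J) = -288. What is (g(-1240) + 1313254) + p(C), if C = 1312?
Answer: 3034310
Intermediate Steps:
p(O) = O**2
(g(-1240) + 1313254) + p(C) = (-288 + 1313254) + 1312**2 = 1312966 + 1721344 = 3034310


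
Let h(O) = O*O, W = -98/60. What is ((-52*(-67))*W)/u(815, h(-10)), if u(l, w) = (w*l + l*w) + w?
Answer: -6097/174750 ≈ -0.034890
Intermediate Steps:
W = -49/30 (W = -98*1/60 = -49/30 ≈ -1.6333)
h(O) = O**2
u(l, w) = w + 2*l*w (u(l, w) = (l*w + l*w) + w = 2*l*w + w = w + 2*l*w)
((-52*(-67))*W)/u(815, h(-10)) = (-52*(-67)*(-49/30))/(((-10)**2*(1 + 2*815))) = (3484*(-49/30))/((100*(1 + 1630))) = -85358/(15*(100*1631)) = -85358/15/163100 = -85358/15*1/163100 = -6097/174750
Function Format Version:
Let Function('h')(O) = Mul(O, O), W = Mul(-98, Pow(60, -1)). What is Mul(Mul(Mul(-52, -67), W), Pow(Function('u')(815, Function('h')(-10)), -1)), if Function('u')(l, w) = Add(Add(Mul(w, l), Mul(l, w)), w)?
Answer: Rational(-6097, 174750) ≈ -0.034890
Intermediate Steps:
W = Rational(-49, 30) (W = Mul(-98, Rational(1, 60)) = Rational(-49, 30) ≈ -1.6333)
Function('h')(O) = Pow(O, 2)
Function('u')(l, w) = Add(w, Mul(2, l, w)) (Function('u')(l, w) = Add(Add(Mul(l, w), Mul(l, w)), w) = Add(Mul(2, l, w), w) = Add(w, Mul(2, l, w)))
Mul(Mul(Mul(-52, -67), W), Pow(Function('u')(815, Function('h')(-10)), -1)) = Mul(Mul(Mul(-52, -67), Rational(-49, 30)), Pow(Mul(Pow(-10, 2), Add(1, Mul(2, 815))), -1)) = Mul(Mul(3484, Rational(-49, 30)), Pow(Mul(100, Add(1, 1630)), -1)) = Mul(Rational(-85358, 15), Pow(Mul(100, 1631), -1)) = Mul(Rational(-85358, 15), Pow(163100, -1)) = Mul(Rational(-85358, 15), Rational(1, 163100)) = Rational(-6097, 174750)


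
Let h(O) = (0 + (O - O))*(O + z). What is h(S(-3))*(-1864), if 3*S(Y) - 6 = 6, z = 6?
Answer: 0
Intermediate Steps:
S(Y) = 4 (S(Y) = 2 + (⅓)*6 = 2 + 2 = 4)
h(O) = 0 (h(O) = (0 + (O - O))*(O + 6) = (0 + 0)*(6 + O) = 0*(6 + O) = 0)
h(S(-3))*(-1864) = 0*(-1864) = 0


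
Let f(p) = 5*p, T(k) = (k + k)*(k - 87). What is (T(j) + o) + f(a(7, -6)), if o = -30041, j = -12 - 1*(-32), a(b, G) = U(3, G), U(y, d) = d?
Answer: -32751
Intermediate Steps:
a(b, G) = G
j = 20 (j = -12 + 32 = 20)
T(k) = 2*k*(-87 + k) (T(k) = (2*k)*(-87 + k) = 2*k*(-87 + k))
(T(j) + o) + f(a(7, -6)) = (2*20*(-87 + 20) - 30041) + 5*(-6) = (2*20*(-67) - 30041) - 30 = (-2680 - 30041) - 30 = -32721 - 30 = -32751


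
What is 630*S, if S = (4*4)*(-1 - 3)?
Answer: -40320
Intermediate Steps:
S = -64 (S = 16*(-4) = -64)
630*S = 630*(-64) = -40320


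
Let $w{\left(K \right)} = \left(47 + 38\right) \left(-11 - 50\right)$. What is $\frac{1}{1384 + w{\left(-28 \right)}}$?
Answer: $- \frac{1}{3801} \approx -0.00026309$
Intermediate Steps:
$w{\left(K \right)} = -5185$ ($w{\left(K \right)} = 85 \left(-61\right) = -5185$)
$\frac{1}{1384 + w{\left(-28 \right)}} = \frac{1}{1384 - 5185} = \frac{1}{-3801} = - \frac{1}{3801}$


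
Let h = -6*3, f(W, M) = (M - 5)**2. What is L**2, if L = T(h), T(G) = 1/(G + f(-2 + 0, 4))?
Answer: 1/289 ≈ 0.0034602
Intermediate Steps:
f(W, M) = (-5 + M)**2
h = -18
T(G) = 1/(1 + G) (T(G) = 1/(G + (-5 + 4)**2) = 1/(G + (-1)**2) = 1/(G + 1) = 1/(1 + G))
L = -1/17 (L = 1/(1 - 18) = 1/(-17) = -1/17 ≈ -0.058824)
L**2 = (-1/17)**2 = 1/289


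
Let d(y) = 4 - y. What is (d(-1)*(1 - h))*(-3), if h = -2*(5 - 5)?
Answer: -15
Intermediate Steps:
h = 0 (h = -2*0 = 0)
(d(-1)*(1 - h))*(-3) = ((4 - 1*(-1))*(1 - 1*0))*(-3) = ((4 + 1)*(1 + 0))*(-3) = (5*1)*(-3) = 5*(-3) = -15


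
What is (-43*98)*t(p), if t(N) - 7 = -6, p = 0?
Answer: -4214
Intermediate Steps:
t(N) = 1 (t(N) = 7 - 6 = 1)
(-43*98)*t(p) = -43*98*1 = -4214*1 = -4214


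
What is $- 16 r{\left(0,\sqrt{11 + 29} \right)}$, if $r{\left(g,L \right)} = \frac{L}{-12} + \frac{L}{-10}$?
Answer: $\frac{88 \sqrt{10}}{15} \approx 18.552$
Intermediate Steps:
$r{\left(g,L \right)} = - \frac{11 L}{60}$ ($r{\left(g,L \right)} = L \left(- \frac{1}{12}\right) + L \left(- \frac{1}{10}\right) = - \frac{L}{12} - \frac{L}{10} = - \frac{11 L}{60}$)
$- 16 r{\left(0,\sqrt{11 + 29} \right)} = - 16 \left(- \frac{11 \sqrt{11 + 29}}{60}\right) = - 16 \left(- \frac{11 \sqrt{40}}{60}\right) = - 16 \left(- \frac{11 \cdot 2 \sqrt{10}}{60}\right) = - 16 \left(- \frac{11 \sqrt{10}}{30}\right) = \frac{88 \sqrt{10}}{15}$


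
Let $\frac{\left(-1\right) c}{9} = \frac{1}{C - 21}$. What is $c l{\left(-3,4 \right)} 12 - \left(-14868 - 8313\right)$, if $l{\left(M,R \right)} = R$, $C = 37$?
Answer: $23154$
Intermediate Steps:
$c = - \frac{9}{16}$ ($c = - \frac{9}{37 - 21} = - \frac{9}{16} \approx -0.5625$)
$c l{\left(-3,4 \right)} 12 - \left(-14868 - 8313\right) = \left(- \frac{9}{16}\right) 4 \cdot 12 - \left(-14868 - 8313\right) = \left(- \frac{9}{4}\right) 12 - -23181 = -27 + 23181 = 23154$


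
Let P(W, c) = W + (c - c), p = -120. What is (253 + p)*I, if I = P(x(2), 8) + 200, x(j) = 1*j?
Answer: 26866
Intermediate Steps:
x(j) = j
P(W, c) = W (P(W, c) = W + 0 = W)
I = 202 (I = 2 + 200 = 202)
(253 + p)*I = (253 - 120)*202 = 133*202 = 26866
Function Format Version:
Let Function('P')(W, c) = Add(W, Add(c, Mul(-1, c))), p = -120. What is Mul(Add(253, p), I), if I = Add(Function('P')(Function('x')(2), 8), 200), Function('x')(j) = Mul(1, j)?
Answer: 26866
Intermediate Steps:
Function('x')(j) = j
Function('P')(W, c) = W (Function('P')(W, c) = Add(W, 0) = W)
I = 202 (I = Add(2, 200) = 202)
Mul(Add(253, p), I) = Mul(Add(253, -120), 202) = Mul(133, 202) = 26866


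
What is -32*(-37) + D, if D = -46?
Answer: 1138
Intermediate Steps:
-32*(-37) + D = -32*(-37) - 46 = 1184 - 46 = 1138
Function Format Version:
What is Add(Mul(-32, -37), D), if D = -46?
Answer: 1138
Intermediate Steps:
Add(Mul(-32, -37), D) = Add(Mul(-32, -37), -46) = Add(1184, -46) = 1138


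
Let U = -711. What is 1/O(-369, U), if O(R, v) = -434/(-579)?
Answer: 579/434 ≈ 1.3341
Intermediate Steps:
O(R, v) = 434/579 (O(R, v) = -434*(-1/579) = 434/579)
1/O(-369, U) = 1/(434/579) = 579/434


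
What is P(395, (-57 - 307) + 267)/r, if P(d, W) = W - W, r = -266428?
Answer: 0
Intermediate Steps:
P(d, W) = 0
P(395, (-57 - 307) + 267)/r = 0/(-266428) = 0*(-1/266428) = 0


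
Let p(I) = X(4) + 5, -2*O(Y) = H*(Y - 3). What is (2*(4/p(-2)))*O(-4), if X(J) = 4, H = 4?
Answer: 112/9 ≈ 12.444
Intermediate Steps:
O(Y) = 6 - 2*Y (O(Y) = -2*(Y - 3) = -2*(-3 + Y) = -(-12 + 4*Y)/2 = 6 - 2*Y)
p(I) = 9 (p(I) = 4 + 5 = 9)
(2*(4/p(-2)))*O(-4) = (2*(4/9))*(6 - 2*(-4)) = (2*(4*(⅑)))*(6 + 8) = (2*(4/9))*14 = (8/9)*14 = 112/9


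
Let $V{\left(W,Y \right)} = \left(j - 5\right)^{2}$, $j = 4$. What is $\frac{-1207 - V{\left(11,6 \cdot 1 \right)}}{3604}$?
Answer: $- \frac{302}{901} \approx -0.33518$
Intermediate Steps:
$V{\left(W,Y \right)} = 1$ ($V{\left(W,Y \right)} = \left(4 - 5\right)^{2} = \left(-1\right)^{2} = 1$)
$\frac{-1207 - V{\left(11,6 \cdot 1 \right)}}{3604} = \frac{-1207 - 1}{3604} = \left(-1207 - 1\right) \frac{1}{3604} = \left(-1208\right) \frac{1}{3604} = - \frac{302}{901}$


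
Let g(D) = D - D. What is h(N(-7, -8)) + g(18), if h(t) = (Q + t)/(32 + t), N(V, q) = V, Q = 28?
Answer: 21/25 ≈ 0.84000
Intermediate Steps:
g(D) = 0
h(t) = (28 + t)/(32 + t)
h(N(-7, -8)) + g(18) = (28 - 7)/(32 - 7) + 0 = 21/25 + 0 = 21/25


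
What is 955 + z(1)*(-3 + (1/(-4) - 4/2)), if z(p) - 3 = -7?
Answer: 976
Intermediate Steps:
z(p) = -4 (z(p) = 3 - 7 = -4)
955 + z(1)*(-3 + (1/(-4) - 4/2)) = 955 - 4*(-3 + (1/(-4) - 4/2)) = 955 - 4*(-3 + (1*(-1/4) - 4*1/2)) = 955 - 4*(-3 + (-1/4 - 2)) = 955 - 4*(-3 - 9/4) = 955 - 4*(-21/4) = 955 + 21 = 976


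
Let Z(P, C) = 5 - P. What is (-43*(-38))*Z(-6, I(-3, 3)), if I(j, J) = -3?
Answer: 17974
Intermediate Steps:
(-43*(-38))*Z(-6, I(-3, 3)) = (-43*(-38))*(5 - 1*(-6)) = 1634*(5 + 6) = 1634*11 = 17974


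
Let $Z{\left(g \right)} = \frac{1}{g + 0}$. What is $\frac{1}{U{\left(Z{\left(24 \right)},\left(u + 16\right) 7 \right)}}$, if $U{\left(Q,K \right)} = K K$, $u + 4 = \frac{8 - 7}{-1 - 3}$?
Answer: $\frac{16}{108241} \approx 0.00014782$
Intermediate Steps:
$u = - \frac{17}{4}$ ($u = -4 + \frac{8 - 7}{-1 - 3} = -4 + 1 \frac{1}{-4} = -4 + 1 \left(- \frac{1}{4}\right) = -4 - \frac{1}{4} = - \frac{17}{4} \approx -4.25$)
$Z{\left(g \right)} = \frac{1}{g}$
$U{\left(Q,K \right)} = K^{2}$
$\frac{1}{U{\left(Z{\left(24 \right)},\left(u + 16\right) 7 \right)}} = \frac{1}{\left(\left(- \frac{17}{4} + 16\right) 7\right)^{2}} = \frac{1}{\left(\frac{47}{4} \cdot 7\right)^{2}} = \frac{1}{\left(\frac{329}{4}\right)^{2}} = \frac{1}{\frac{108241}{16}} = \frac{16}{108241}$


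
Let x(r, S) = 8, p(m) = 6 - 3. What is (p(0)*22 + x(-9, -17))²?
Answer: 5476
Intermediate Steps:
p(m) = 3
(p(0)*22 + x(-9, -17))² = (3*22 + 8)² = (66 + 8)² = 74² = 5476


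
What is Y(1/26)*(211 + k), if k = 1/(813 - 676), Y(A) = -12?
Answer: -346896/137 ≈ -2532.1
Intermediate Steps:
k = 1/137 ≈ 0.0072993
Y(1/26)*(211 + k) = -12*(211 + 1/137) = -12*28908/137 = -346896/137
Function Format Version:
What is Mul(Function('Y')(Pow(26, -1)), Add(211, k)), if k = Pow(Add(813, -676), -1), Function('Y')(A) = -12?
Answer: Rational(-346896, 137) ≈ -2532.1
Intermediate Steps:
k = Rational(1, 137) (k = Pow(137, -1) = Rational(1, 137) ≈ 0.0072993)
Mul(Function('Y')(Pow(26, -1)), Add(211, k)) = Mul(-12, Add(211, Rational(1, 137))) = Mul(-12, Rational(28908, 137)) = Rational(-346896, 137)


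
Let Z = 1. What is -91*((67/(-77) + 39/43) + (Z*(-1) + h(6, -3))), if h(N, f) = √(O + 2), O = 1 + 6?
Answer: -87672/473 ≈ -185.35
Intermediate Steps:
O = 7
h(N, f) = 3 (h(N, f) = √(7 + 2) = √9 = 3)
-91*((67/(-77) + 39/43) + (Z*(-1) + h(6, -3))) = -91*((67/(-77) + 39/43) + (1*(-1) + 3)) = -91*((67*(-1/77) + 39*(1/43)) + (-1 + 3)) = -91*((-67/77 + 39/43) + 2) = -91*(122/3311 + 2) = -91*6744/3311 = -87672/473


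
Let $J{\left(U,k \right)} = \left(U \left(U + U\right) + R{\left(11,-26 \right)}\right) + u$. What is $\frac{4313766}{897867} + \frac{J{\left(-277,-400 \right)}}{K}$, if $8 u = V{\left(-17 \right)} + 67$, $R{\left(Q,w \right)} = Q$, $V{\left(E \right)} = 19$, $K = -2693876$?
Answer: $\frac{15310595059097}{3224989816656} \approx 4.7475$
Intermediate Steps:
$u = \frac{43}{4}$ ($u = \frac{19 + 67}{8} = \frac{1}{8} \cdot 86 = \frac{43}{4} \approx 10.75$)
$J{\left(U,k \right)} = \frac{87}{4} + 2 U^{2}$ ($J{\left(U,k \right)} = \left(U \left(U + U\right) + 11\right) + \frac{43}{4} = \left(U 2 U + 11\right) + \frac{43}{4} = \left(2 U^{2} + 11\right) + \frac{43}{4} = \left(11 + 2 U^{2}\right) + \frac{43}{4} = \frac{87}{4} + 2 U^{2}$)
$\frac{4313766}{897867} + \frac{J{\left(-277,-400 \right)}}{K} = \frac{4313766}{897867} + \frac{\frac{87}{4} + 2 \left(-277\right)^{2}}{-2693876} = 4313766 \cdot \frac{1}{897867} + \left(\frac{87}{4} + 2 \cdot 76729\right) \left(- \frac{1}{2693876}\right) = \frac{1437922}{299289} + \left(\frac{87}{4} + 153458\right) \left(- \frac{1}{2693876}\right) = \frac{1437922}{299289} + \frac{613919}{4} \left(- \frac{1}{2693876}\right) = \frac{1437922}{299289} - \frac{613919}{10775504} = \frac{15310595059097}{3224989816656}$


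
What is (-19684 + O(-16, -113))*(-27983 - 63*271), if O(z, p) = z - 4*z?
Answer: 884719616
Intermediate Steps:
O(z, p) = -3*z
(-19684 + O(-16, -113))*(-27983 - 63*271) = (-19684 - 3*(-16))*(-27983 - 63*271) = (-19684 + 48)*(-27983 - 17073) = -19636*(-45056) = 884719616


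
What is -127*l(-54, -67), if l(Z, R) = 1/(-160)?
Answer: 127/160 ≈ 0.79375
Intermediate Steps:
l(Z, R) = -1/160
-127*l(-54, -67) = -127*(-1/160) = 127/160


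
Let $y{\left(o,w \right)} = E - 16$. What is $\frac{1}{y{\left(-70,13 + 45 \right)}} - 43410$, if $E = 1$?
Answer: $- \frac{651151}{15} \approx -43410.0$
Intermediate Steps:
$y{\left(o,w \right)} = -15$ ($y{\left(o,w \right)} = 1 - 16 = -15$)
$\frac{1}{y{\left(-70,13 + 45 \right)}} - 43410 = \frac{1}{-15} - 43410 = - \frac{1}{15} - 43410 = - \frac{651151}{15}$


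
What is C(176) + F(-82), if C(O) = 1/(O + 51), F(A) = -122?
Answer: -27693/227 ≈ -122.00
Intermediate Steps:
C(O) = 1/(51 + O)
C(176) + F(-82) = 1/(51 + 176) - 122 = 1/227 - 122 = -27693/227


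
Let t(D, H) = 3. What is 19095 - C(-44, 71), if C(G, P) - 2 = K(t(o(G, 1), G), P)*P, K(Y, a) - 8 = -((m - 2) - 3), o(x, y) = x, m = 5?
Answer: 18525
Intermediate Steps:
K(Y, a) = 8 (K(Y, a) = 8 - ((5 - 2) - 3) = 8 - (3 - 3) = 8 - 1*0 = 8 + 0 = 8)
C(G, P) = 2 + 8*P
19095 - C(-44, 71) = 19095 - (2 + 8*71) = 19095 - (2 + 568) = 19095 - 1*570 = 19095 - 570 = 18525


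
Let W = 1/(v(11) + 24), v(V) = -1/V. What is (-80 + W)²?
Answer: 442218841/69169 ≈ 6393.3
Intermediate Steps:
W = 11/263 (W = 1/(-1/11 + 24) = 1/(263/11) = 11/263 ≈ 0.041825)
(-80 + W)² = (-80 + 11/263)² = (-21029/263)² = 442218841/69169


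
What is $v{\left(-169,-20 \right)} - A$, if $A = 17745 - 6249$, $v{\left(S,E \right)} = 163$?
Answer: $-11333$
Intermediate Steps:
$A = 11496$
$v{\left(-169,-20 \right)} - A = 163 - 11496 = -11333$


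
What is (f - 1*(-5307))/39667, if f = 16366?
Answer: 21673/39667 ≈ 0.54637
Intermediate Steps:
(f - 1*(-5307))/39667 = (16366 - 1*(-5307))/39667 = (16366 + 5307)*(1/39667) = 21673*(1/39667) = 21673/39667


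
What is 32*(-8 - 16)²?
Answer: 18432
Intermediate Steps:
32*(-8 - 16)² = 32*(-24)² = 32*576 = 18432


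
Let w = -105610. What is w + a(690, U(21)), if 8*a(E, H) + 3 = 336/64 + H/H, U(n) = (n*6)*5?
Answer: -3379507/32 ≈ -1.0561e+5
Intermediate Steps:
U(n) = 30*n (U(n) = (6*n)*5 = 30*n)
a(E, H) = 13/32 (a(E, H) = -3/8 + (336/64 + H/H)/8 = -3/8 + (336*(1/64) + 1)/8 = -3/8 + (21/4 + 1)/8 = -3/8 + (⅛)*(25/4) = -3/8 + 25/32 = 13/32)
w + a(690, U(21)) = -105610 + 13/32 = -3379507/32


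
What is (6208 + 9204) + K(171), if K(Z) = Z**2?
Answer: 44653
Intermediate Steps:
(6208 + 9204) + K(171) = (6208 + 9204) + 171**2 = 15412 + 29241 = 44653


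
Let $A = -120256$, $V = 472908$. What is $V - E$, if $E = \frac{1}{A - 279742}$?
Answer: $\frac{189162254185}{399998} \approx 4.7291 \cdot 10^{5}$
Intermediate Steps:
$E = - \frac{1}{399998}$ ($E = \frac{1}{-120256 - 279742} = \frac{1}{-399998} = - \frac{1}{399998} \approx -2.5 \cdot 10^{-6}$)
$V - E = 472908 - - \frac{1}{399998} = 472908 + \frac{1}{399998} = \frac{189162254185}{399998}$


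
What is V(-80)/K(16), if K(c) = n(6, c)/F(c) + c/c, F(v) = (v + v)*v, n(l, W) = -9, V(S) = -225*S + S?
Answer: 9175040/503 ≈ 18241.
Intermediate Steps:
V(S) = -224*S
F(v) = 2*v**2 (F(v) = (2*v)*v = 2*v**2)
K(c) = 1 - 9/(2*c**2) (K(c) = -9*1/(2*c**2) + c/c = -9/(2*c**2) + 1 = 1 - 9/(2*c**2))
V(-80)/K(16) = (-224*(-80))/(1 - 9/2/16**2) = 17920/(1 - 9/2*1/256) = 17920/(1 - 9/512) = 17920/(503/512) = 17920*(512/503) = 9175040/503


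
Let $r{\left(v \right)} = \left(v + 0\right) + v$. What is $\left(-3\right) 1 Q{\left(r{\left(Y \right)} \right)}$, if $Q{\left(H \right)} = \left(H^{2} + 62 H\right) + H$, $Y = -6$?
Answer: $1836$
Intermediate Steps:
$r{\left(v \right)} = 2 v$ ($r{\left(v \right)} = v + v = 2 v$)
$Q{\left(H \right)} = H^{2} + 63 H$
$\left(-3\right) 1 Q{\left(r{\left(Y \right)} \right)} = \left(-3\right) 1 \cdot 2 \left(-6\right) \left(63 + 2 \left(-6\right)\right) = - 3 \left(- 12 \left(63 - 12\right)\right) = - 3 \left(\left(-12\right) 51\right) = \left(-3\right) \left(-612\right) = 1836$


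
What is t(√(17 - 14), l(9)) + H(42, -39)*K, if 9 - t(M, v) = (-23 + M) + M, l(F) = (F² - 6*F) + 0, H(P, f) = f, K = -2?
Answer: 110 - 2*√3 ≈ 106.54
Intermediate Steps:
l(F) = F² - 6*F
t(M, v) = 32 - 2*M (t(M, v) = 9 - ((-23 + M) + M) = 9 - (-23 + 2*M) = 9 + (23 - 2*M) = 32 - 2*M)
t(√(17 - 14), l(9)) + H(42, -39)*K = (32 - 2*√(17 - 14)) - 39*(-2) = (32 - 2*√3) + 78 = 110 - 2*√3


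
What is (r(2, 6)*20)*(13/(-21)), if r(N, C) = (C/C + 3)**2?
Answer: -4160/21 ≈ -198.10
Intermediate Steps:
r(N, C) = 16 (r(N, C) = (1 + 3)**2 = 4**2 = 16)
(r(2, 6)*20)*(13/(-21)) = (16*20)*(13/(-21)) = 320*(13*(-1/21)) = 320*(-13/21) = -4160/21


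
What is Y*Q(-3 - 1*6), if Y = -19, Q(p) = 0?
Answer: 0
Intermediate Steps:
Y*Q(-3 - 1*6) = -19*0 = 0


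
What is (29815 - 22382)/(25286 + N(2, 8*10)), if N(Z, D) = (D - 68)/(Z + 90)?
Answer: 170959/581581 ≈ 0.29396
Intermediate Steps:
N(Z, D) = (-68 + D)/(90 + Z)
(29815 - 22382)/(25286 + N(2, 8*10)) = (29815 - 22382)/(25286 + (-68 + 8*10)/(90 + 2)) = 7433/(25286 + (-68 + 80)/92) = 7433/(25286 + (1/92)*12) = 7433/(25286 + 3/23) = 7433/(581581/23) = 7433*(23/581581) = 170959/581581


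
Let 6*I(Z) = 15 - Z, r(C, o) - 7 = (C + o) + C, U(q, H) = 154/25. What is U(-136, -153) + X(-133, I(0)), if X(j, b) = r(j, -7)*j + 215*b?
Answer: 1796083/50 ≈ 35922.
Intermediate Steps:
U(q, H) = 154/25 (U(q, H) = 154*(1/25) = 154/25)
r(C, o) = 7 + o + 2*C (r(C, o) = 7 + ((C + o) + C) = 7 + (o + 2*C) = 7 + o + 2*C)
I(Z) = 5/2 - Z/6 (I(Z) = (15 - Z)/6 = 5/2 - Z/6)
X(j, b) = 2*j**2 + 215*b (X(j, b) = (7 - 7 + 2*j)*j + 215*b = (2*j)*j + 215*b = 2*j**2 + 215*b)
U(-136, -153) + X(-133, I(0)) = 154/25 + (2*(-133)**2 + 215*(5/2 - 1/6*0)) = 154/25 + (2*17689 + 215*(5/2 + 0)) = 154/25 + (35378 + 215*(5/2)) = 154/25 + (35378 + 1075/2) = 154/25 + 71831/2 = 1796083/50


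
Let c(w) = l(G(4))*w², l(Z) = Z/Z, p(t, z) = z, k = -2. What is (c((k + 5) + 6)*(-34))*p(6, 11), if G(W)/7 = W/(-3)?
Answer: -30294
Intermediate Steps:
G(W) = -7*W/3 (G(W) = 7*(W/(-3)) = 7*(W*(-⅓)) = 7*(-W/3) = -7*W/3)
l(Z) = 1
c(w) = w² (c(w) = 1*w² = w²)
(c((k + 5) + 6)*(-34))*p(6, 11) = (((-2 + 5) + 6)²*(-34))*11 = ((3 + 6)²*(-34))*11 = (9²*(-34))*11 = (81*(-34))*11 = -2754*11 = -30294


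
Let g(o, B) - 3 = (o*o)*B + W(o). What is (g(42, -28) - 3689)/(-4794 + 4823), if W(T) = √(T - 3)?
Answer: -53078/29 + √39/29 ≈ -1830.1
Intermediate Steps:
W(T) = √(-3 + T)
g(o, B) = 3 + √(-3 + o) + B*o² (g(o, B) = 3 + ((o*o)*B + √(-3 + o)) = 3 + (o²*B + √(-3 + o)) = 3 + (B*o² + √(-3 + o)) = 3 + (√(-3 + o) + B*o²) = 3 + √(-3 + o) + B*o²)
(g(42, -28) - 3689)/(-4794 + 4823) = ((3 + √(-3 + 42) - 28*42²) - 3689)/(-4794 + 4823) = ((3 + √39 - 28*1764) - 3689)/29 = ((3 + √39 - 49392) - 3689)*(1/29) = ((-49389 + √39) - 3689)*(1/29) = (-53078 + √39)*(1/29) = -53078/29 + √39/29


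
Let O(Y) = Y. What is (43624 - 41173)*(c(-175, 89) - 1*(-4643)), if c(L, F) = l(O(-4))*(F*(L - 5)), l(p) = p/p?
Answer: -27885027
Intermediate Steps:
l(p) = 1
c(L, F) = F*(-5 + L) (c(L, F) = 1*(F*(L - 5)) = 1*(F*(-5 + L)) = F*(-5 + L))
(43624 - 41173)*(c(-175, 89) - 1*(-4643)) = (43624 - 41173)*(89*(-5 - 175) - 1*(-4643)) = 2451*(89*(-180) + 4643) = 2451*(-16020 + 4643) = 2451*(-11377) = -27885027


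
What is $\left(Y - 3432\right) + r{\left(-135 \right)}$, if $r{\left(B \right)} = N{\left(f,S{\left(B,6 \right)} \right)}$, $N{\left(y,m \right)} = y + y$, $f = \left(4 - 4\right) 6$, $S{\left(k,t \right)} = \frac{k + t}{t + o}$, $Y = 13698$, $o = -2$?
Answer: $10266$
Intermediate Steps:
$S{\left(k,t \right)} = \frac{k + t}{-2 + t}$ ($S{\left(k,t \right)} = \frac{k + t}{t - 2} = \frac{k + t}{-2 + t}$)
$f = 0$ ($f = 0 \cdot 6 = 0$)
$N{\left(y,m \right)} = 2 y$
$r{\left(B \right)} = 0$ ($r{\left(B \right)} = 2 \cdot 0 = 0$)
$\left(Y - 3432\right) + r{\left(-135 \right)} = \left(13698 - 3432\right) + 0 = 10266 + 0 = 10266$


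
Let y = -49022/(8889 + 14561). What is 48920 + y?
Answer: 573562489/11725 ≈ 48918.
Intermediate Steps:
y = -24511/11725 (y = -49022/23450 = -49022*1/23450 = -24511/11725 ≈ -2.0905)
48920 + y = 48920 - 24511/11725 = 573562489/11725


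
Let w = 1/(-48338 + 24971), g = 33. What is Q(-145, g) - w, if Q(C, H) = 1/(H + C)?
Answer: -23255/2617104 ≈ -0.0088858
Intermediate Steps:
Q(C, H) = 1/(C + H)
w = -1/23367 (w = 1/(-23367) = -1/23367 ≈ -4.2795e-5)
Q(-145, g) - w = 1/(-145 + 33) - 1*(-1/23367) = 1/(-112) + 1/23367 = -1/112 + 1/23367 = -23255/2617104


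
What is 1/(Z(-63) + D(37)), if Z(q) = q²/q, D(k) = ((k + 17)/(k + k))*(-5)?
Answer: -37/2466 ≈ -0.015004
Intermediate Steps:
D(k) = -5*(17 + k)/(2*k) (D(k) = ((17 + k)/((2*k)))*(-5) = ((17 + k)*(1/(2*k)))*(-5) = ((17 + k)/(2*k))*(-5) = -5*(17 + k)/(2*k))
Z(q) = q
1/(Z(-63) + D(37)) = 1/(-63 + (5/2)*(-17 - 1*37)/37) = 1/(-63 + (5/2)*(1/37)*(-17 - 37)) = 1/(-63 + (5/2)*(1/37)*(-54)) = 1/(-63 - 135/37) = 1/(-2466/37) = -37/2466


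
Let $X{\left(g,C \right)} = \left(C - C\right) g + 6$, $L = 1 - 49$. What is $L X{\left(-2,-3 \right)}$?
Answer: $-288$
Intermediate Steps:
$L = -48$ ($L = 1 - 49 = -48$)
$X{\left(g,C \right)} = 6$ ($X{\left(g,C \right)} = 0 g + 6 = 0 + 6 = 6$)
$L X{\left(-2,-3 \right)} = \left(-48\right) 6 = -288$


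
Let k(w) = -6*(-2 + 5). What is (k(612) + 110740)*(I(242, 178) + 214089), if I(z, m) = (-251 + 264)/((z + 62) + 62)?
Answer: 4337899012907/183 ≈ 2.3704e+10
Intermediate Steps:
I(z, m) = 13/(124 + z) (I(z, m) = 13/((62 + z) + 62) = 13/(124 + z))
k(w) = -18 (k(w) = -6*3 = -18)
(k(612) + 110740)*(I(242, 178) + 214089) = (-18 + 110740)*(13/(124 + 242) + 214089) = 110722*(13/366 + 214089) = 110722*(78356587/366) = 4337899012907/183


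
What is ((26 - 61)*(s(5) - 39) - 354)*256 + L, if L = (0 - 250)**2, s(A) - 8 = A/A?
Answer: 240676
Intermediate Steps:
s(A) = 9 (s(A) = 8 + A/A = 8 + 1 = 9)
L = 62500 (L = (-250)**2 = 62500)
((26 - 61)*(s(5) - 39) - 354)*256 + L = ((26 - 61)*(9 - 39) - 354)*256 + 62500 = (-35*(-30) - 354)*256 + 62500 = (1050 - 354)*256 + 62500 = 696*256 + 62500 = 178176 + 62500 = 240676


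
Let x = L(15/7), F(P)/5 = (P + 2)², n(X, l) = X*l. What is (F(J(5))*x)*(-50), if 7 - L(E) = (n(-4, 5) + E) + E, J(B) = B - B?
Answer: -159000/7 ≈ -22714.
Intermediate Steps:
J(B) = 0
F(P) = 5*(2 + P)² (F(P) = 5*(P + 2)² = 5*(2 + P)²)
L(E) = 27 - 2*E (L(E) = 7 - ((-4*5 + E) + E) = 7 - ((-20 + E) + E) = 7 - (-20 + 2*E) = 7 + (20 - 2*E) = 27 - 2*E)
x = 159/7 (x = 27 - 30/7 = 159/7 ≈ 22.714)
(F(J(5))*x)*(-50) = ((5*(2 + 0)²)*(159/7))*(-50) = ((5*2²)*(159/7))*(-50) = ((5*4)*(159/7))*(-50) = (20*(159/7))*(-50) = (3180/7)*(-50) = -159000/7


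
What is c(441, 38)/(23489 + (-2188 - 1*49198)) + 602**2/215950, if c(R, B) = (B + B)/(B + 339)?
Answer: 272246264434/162227331825 ≈ 1.6782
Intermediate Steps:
c(R, B) = 2*B/(339 + B) (c(R, B) = (2*B)/(339 + B) = 2*B/(339 + B))
c(441, 38)/(23489 + (-2188 - 1*49198)) + 602**2/215950 = (2*38/(339 + 38))/(23489 + (-2188 - 1*49198)) + 602**2/215950 = (2*38/377)/(23489 + (-2188 - 49198)) + 362404*(1/215950) = (2*38*(1/377))/(23489 - 51386) + 25886/15425 = (76/377)/(-27897) + 25886/15425 = (76/377)*(-1/27897) + 25886/15425 = -76/10517169 + 25886/15425 = 272246264434/162227331825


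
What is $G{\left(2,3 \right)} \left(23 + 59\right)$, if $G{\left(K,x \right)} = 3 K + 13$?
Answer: $1558$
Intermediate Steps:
$G{\left(K,x \right)} = 13 + 3 K$
$G{\left(2,3 \right)} \left(23 + 59\right) = \left(13 + 3 \cdot 2\right) \left(23 + 59\right) = \left(13 + 6\right) 82 = 19 \cdot 82 = 1558$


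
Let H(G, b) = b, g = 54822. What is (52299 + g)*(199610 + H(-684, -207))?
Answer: 21360248763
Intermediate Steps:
(52299 + g)*(199610 + H(-684, -207)) = (52299 + 54822)*(199610 - 207) = 107121*199403 = 21360248763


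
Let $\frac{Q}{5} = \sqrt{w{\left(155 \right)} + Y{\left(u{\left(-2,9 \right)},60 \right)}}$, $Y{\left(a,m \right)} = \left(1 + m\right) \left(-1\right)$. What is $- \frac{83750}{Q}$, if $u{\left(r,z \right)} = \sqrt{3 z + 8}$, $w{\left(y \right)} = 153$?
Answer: $- \frac{8375 \sqrt{23}}{23} \approx -1746.3$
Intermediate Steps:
$u{\left(r,z \right)} = \sqrt{8 + 3 z}$
$Y{\left(a,m \right)} = -1 - m$
$Q = 10 \sqrt{23}$ ($Q = 5 \sqrt{153 - 61} = 5 \sqrt{92} = 5 \cdot 2 \sqrt{23} = 10 \sqrt{23} \approx 47.958$)
$- \frac{83750}{Q} = - \frac{83750}{10 \sqrt{23}} = - 83750 \frac{\sqrt{23}}{230} = - \frac{8375 \sqrt{23}}{23}$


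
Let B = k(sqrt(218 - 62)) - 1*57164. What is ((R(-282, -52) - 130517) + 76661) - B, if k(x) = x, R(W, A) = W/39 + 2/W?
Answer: 6050297/1833 - 2*sqrt(39) ≈ 3288.3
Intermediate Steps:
R(W, A) = 2/W + W/39 (R(W, A) = W*(1/39) + 2/W = W/39 + 2/W = 2/W + W/39)
B = -57164 + 2*sqrt(39) (B = sqrt(218 - 62) - 1*57164 = sqrt(156) - 57164 = 2*sqrt(39) - 57164 = -57164 + 2*sqrt(39) ≈ -57152.)
((R(-282, -52) - 130517) + 76661) - B = (((2/(-282) + (1/39)*(-282)) - 130517) + 76661) - (-57164 + 2*sqrt(39)) = (((2*(-1/282) - 94/13) - 130517) + 76661) + (57164 - 2*sqrt(39)) = (((-1/141 - 94/13) - 130517) + 76661) + (57164 - 2*sqrt(39)) = ((-13267/1833 - 130517) + 76661) + (57164 - 2*sqrt(39)) = (-239250928/1833 + 76661) + (57164 - 2*sqrt(39)) = -98731315/1833 + (57164 - 2*sqrt(39)) = 6050297/1833 - 2*sqrt(39)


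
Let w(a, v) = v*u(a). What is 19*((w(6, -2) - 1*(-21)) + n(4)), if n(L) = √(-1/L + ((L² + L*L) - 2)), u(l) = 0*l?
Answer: 399 + 19*√119/2 ≈ 502.63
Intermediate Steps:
u(l) = 0
w(a, v) = 0 (w(a, v) = v*0 = 0)
n(L) = √(-2 - 1/L + 2*L²) (n(L) = √(-1/L + ((L² + L²) - 2)) = √(-1/L + (2*L² - 2)) = √(-1/L + (-2 + 2*L²)) = √(-2 - 1/L + 2*L²))
19*((w(6, -2) - 1*(-21)) + n(4)) = 19*((0 - 1*(-21)) + √(-2 - 1/4 + 2*4²)) = 19*((0 + 21) + √(-2 - 1*¼ + 2*16)) = 19*(21 + √(-2 - ¼ + 32)) = 19*(21 + √(119/4)) = 19*(21 + √119/2) = 399 + 19*√119/2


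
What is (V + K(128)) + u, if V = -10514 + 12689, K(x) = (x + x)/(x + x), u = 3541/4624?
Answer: 10065365/4624 ≈ 2176.8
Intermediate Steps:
u = 3541/4624 (u = 3541*(1/4624) = 3541/4624 ≈ 0.76579)
K(x) = 1 (K(x) = (2*x)/((2*x)) = (2*x)*(1/(2*x)) = 1)
V = 2175
(V + K(128)) + u = (2175 + 1) + 3541/4624 = 2176 + 3541/4624 = 10065365/4624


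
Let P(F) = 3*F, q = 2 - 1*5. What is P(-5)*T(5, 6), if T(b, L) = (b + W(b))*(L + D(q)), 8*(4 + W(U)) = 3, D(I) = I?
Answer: -495/8 ≈ -61.875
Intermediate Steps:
q = -3 (q = 2 - 5 = -3)
W(U) = -29/8 (W(U) = -4 + (⅛)*3 = -4 + 3/8 = -29/8)
T(b, L) = (-3 + L)*(-29/8 + b) (T(b, L) = (b - 29/8)*(L - 3) = (-29/8 + b)*(-3 + L) = (-3 + L)*(-29/8 + b))
P(-5)*T(5, 6) = (3*(-5))*(87/8 - 3*5 - 29/8*6 + 6*5) = -15*(87/8 - 15 - 87/4 + 30) = -15*33/8 = -495/8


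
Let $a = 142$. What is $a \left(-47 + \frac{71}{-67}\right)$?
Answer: $- \frac{457240}{67} \approx -6824.5$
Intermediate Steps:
$a \left(-47 + \frac{71}{-67}\right) = 142 \left(-47 + \frac{71}{-67}\right) = 142 \left(-47 + 71 \left(- \frac{1}{67}\right)\right) = 142 \left(-47 - \frac{71}{67}\right) = 142 \left(- \frac{3220}{67}\right) = - \frac{457240}{67}$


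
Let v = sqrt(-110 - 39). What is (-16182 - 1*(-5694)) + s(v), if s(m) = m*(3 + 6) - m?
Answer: -10488 + 8*I*sqrt(149) ≈ -10488.0 + 97.652*I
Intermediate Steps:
v = I*sqrt(149) (v = sqrt(-149) = I*sqrt(149) ≈ 12.207*I)
s(m) = 8*m (s(m) = m*9 - m = 9*m - m = 8*m)
(-16182 - 1*(-5694)) + s(v) = (-16182 - 1*(-5694)) + 8*(I*sqrt(149)) = (-16182 + 5694) + 8*I*sqrt(149) = -10488 + 8*I*sqrt(149)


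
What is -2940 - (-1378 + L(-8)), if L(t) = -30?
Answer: -1532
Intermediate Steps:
-2940 - (-1378 + L(-8)) = -2940 - (-1378 - 30) = -2940 - 1*(-1408) = -2940 + 1408 = -1532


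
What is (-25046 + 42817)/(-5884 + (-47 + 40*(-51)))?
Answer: -17771/7971 ≈ -2.2295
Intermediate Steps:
(-25046 + 42817)/(-5884 + (-47 + 40*(-51))) = 17771/(-5884 + (-47 - 2040)) = 17771/(-5884 - 2087) = 17771/(-7971) = 17771*(-1/7971) = -17771/7971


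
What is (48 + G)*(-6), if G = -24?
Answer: -144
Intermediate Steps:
(48 + G)*(-6) = (48 - 24)*(-6) = 24*(-6) = -144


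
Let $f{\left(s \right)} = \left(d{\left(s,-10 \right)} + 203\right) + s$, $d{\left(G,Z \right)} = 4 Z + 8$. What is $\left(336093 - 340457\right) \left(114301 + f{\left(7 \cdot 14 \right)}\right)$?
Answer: $-499983480$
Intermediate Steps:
$d{\left(G,Z \right)} = 8 + 4 Z$
$f{\left(s \right)} = 171 + s$ ($f{\left(s \right)} = \left(\left(8 + 4 \left(-10\right)\right) + 203\right) + s = \left(\left(8 - 40\right) + 203\right) + s = \left(-32 + 203\right) + s = 171 + s$)
$\left(336093 - 340457\right) \left(114301 + f{\left(7 \cdot 14 \right)}\right) = \left(336093 - 340457\right) \left(114301 + \left(171 + 7 \cdot 14\right)\right) = - 4364 \left(114301 + \left(171 + 98\right)\right) = - 4364 \left(114301 + 269\right) = \left(-4364\right) 114570 = -499983480$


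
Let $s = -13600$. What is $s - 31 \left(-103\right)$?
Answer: $-10407$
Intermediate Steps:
$s - 31 \left(-103\right) = -13600 - 31 \left(-103\right) = -13600 - -3193 = -13600 + 3193 = -10407$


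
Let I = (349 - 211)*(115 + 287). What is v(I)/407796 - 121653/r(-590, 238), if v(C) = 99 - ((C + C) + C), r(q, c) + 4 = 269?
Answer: -16551227991/36021980 ≈ -459.48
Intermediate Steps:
I = 55476 (I = 138*402 = 55476)
r(q, c) = 265 (r(q, c) = -4 + 269 = 265)
v(C) = 99 - 3*C (v(C) = 99 - (2*C + C) = 99 - 3*C)
v(I)/407796 - 121653/r(-590, 238) = (99 - 3*55476)/407796 - 121653/265 = (99 - 166428)*(1/407796) - 121653*1/265 = -166329*1/407796 - 121653/265 = -55443/135932 - 121653/265 = -16551227991/36021980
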